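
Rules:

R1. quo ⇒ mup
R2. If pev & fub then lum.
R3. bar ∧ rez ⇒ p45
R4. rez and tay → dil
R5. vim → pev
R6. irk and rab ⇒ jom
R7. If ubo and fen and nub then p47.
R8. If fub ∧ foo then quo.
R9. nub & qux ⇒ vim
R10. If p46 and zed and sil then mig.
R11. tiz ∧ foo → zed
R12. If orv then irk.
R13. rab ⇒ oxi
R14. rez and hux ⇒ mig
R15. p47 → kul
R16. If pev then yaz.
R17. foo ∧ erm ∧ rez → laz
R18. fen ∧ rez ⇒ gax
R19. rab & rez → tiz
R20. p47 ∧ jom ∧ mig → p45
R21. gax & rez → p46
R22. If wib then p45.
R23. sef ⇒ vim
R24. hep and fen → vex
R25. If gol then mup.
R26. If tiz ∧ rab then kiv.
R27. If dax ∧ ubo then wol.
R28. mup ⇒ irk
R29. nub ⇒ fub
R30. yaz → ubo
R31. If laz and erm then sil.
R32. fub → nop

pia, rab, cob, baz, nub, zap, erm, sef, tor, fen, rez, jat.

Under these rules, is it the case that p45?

No

Forward chaining from the given facts derives: oxi, gax, tiz, p46, vim, kiv, fub, nop, pev, yaz, ubo, lum, p47, kul.
Rules concluding p45: R3 needs bar; R20 needs jom; R22 needs wib — none of these are established.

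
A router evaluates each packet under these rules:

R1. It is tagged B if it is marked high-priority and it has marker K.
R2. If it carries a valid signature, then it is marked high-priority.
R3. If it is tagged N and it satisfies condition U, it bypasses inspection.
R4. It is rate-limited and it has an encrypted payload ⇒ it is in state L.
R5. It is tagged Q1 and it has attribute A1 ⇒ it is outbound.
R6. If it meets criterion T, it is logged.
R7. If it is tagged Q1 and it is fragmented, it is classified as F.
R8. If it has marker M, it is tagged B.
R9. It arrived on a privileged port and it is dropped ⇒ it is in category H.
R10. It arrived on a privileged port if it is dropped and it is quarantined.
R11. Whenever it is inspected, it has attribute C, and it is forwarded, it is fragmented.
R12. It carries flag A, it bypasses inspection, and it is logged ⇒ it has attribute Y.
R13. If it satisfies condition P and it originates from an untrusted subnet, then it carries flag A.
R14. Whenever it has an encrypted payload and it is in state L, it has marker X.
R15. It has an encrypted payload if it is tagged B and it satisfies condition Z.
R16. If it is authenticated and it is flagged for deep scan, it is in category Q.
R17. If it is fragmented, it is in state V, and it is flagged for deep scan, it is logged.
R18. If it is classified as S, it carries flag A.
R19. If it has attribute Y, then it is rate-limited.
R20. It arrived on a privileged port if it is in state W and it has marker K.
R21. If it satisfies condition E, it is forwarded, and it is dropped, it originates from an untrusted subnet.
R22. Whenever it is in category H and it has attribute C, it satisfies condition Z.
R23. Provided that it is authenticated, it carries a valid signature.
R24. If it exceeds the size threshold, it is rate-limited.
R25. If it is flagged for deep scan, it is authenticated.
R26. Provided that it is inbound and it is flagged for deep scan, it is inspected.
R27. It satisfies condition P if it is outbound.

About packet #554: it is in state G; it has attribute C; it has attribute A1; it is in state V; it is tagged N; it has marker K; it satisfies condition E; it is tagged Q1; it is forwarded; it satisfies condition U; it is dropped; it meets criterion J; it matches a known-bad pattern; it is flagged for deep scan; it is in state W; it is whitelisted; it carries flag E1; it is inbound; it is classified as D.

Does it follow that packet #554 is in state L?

Yes

By R3 (it is tagged N, it satisfies condition U): it bypasses inspection.
By R5 (it is tagged Q1, it has attribute A1): it is outbound.
By R20 (it is in state W, it has marker K): it arrived on a privileged port.
By R21 (it satisfies condition E, it is forwarded, it is dropped): it originates from an untrusted subnet.
By R25 (it is flagged for deep scan): it is authenticated.
By R26 (it is inbound, it is flagged for deep scan): it is inspected.
By R27 (it is outbound): it satisfies condition P.
By R9 (it arrived on a privileged port, it is dropped): it is in category H.
By R11 (it is inspected, it has attribute C, it is forwarded): it is fragmented.
By R13 (it satisfies condition P, it originates from an untrusted subnet): it carries flag A.
By R17 (it is fragmented, it is in state V, it is flagged for deep scan): it is logged.
By R22 (it is in category H, it has attribute C): it satisfies condition Z.
By R23 (it is authenticated): it carries a valid signature.
By R2 (it carries a valid signature): it is marked high-priority.
By R12 (it carries flag A, it bypasses inspection, it is logged): it has attribute Y.
By R19 (it has attribute Y): it is rate-limited.
By R1 (it is marked high-priority, it has marker K): it is tagged B.
By R15 (it is tagged B, it satisfies condition Z): it has an encrypted payload.
By R4 (it is rate-limited, it has an encrypted payload): it is in state L.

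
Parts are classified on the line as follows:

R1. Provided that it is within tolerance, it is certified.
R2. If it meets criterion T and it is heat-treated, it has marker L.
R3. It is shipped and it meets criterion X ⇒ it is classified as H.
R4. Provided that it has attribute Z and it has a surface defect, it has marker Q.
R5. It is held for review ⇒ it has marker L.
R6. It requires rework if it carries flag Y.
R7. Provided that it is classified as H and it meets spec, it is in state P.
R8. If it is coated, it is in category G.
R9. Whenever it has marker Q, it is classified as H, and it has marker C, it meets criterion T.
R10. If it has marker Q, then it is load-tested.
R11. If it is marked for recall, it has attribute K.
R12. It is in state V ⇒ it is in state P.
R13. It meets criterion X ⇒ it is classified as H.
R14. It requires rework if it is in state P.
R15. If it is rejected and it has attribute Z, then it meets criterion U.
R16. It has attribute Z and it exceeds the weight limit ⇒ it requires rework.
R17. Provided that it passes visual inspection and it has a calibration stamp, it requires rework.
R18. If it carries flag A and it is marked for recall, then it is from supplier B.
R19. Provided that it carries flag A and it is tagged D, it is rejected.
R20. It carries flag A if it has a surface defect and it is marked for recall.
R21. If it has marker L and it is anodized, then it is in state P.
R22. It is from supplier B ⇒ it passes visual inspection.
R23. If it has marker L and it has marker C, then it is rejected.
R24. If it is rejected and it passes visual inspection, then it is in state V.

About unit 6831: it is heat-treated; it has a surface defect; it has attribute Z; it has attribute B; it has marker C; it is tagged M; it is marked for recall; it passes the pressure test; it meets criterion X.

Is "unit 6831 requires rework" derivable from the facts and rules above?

By R4 (it has attribute Z, it has a surface defect): it has marker Q.
By R13 (it meets criterion X): it is classified as H.
By R20 (it has a surface defect, it is marked for recall): it carries flag A.
By R9 (it has marker Q, it is classified as H, it has marker C): it meets criterion T.
By R18 (it carries flag A, it is marked for recall): it is from supplier B.
By R22 (it is from supplier B): it passes visual inspection.
By R2 (it meets criterion T, it is heat-treated): it has marker L.
By R23 (it has marker L, it has marker C): it is rejected.
By R24 (it is rejected, it passes visual inspection): it is in state V.
By R12 (it is in state V): it is in state P.
By R14 (it is in state P): it requires rework.

Yes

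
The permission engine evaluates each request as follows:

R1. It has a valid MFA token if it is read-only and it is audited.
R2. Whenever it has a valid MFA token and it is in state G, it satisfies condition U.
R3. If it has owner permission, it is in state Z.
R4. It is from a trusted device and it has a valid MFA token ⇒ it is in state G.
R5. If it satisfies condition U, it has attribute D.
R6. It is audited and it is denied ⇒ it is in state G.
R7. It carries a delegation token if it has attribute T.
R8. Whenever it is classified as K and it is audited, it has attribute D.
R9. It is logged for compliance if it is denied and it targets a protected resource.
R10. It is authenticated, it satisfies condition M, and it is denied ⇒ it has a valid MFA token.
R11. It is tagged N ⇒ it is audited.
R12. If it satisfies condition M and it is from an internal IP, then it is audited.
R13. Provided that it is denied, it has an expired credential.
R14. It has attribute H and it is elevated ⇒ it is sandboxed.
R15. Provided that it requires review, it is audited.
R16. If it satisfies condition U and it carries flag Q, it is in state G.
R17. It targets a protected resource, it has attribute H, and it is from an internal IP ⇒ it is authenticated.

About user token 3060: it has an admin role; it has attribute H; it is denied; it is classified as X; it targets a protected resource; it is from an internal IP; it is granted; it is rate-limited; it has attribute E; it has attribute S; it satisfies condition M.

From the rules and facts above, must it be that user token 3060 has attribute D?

By R12 (it satisfies condition M, it is from an internal IP): it is audited.
By R17 (it targets a protected resource, it has attribute H, it is from an internal IP): it is authenticated.
By R6 (it is audited, it is denied): it is in state G.
By R10 (it is authenticated, it satisfies condition M, it is denied): it has a valid MFA token.
By R2 (it has a valid MFA token, it is in state G): it satisfies condition U.
By R5 (it satisfies condition U): it has attribute D.

Yes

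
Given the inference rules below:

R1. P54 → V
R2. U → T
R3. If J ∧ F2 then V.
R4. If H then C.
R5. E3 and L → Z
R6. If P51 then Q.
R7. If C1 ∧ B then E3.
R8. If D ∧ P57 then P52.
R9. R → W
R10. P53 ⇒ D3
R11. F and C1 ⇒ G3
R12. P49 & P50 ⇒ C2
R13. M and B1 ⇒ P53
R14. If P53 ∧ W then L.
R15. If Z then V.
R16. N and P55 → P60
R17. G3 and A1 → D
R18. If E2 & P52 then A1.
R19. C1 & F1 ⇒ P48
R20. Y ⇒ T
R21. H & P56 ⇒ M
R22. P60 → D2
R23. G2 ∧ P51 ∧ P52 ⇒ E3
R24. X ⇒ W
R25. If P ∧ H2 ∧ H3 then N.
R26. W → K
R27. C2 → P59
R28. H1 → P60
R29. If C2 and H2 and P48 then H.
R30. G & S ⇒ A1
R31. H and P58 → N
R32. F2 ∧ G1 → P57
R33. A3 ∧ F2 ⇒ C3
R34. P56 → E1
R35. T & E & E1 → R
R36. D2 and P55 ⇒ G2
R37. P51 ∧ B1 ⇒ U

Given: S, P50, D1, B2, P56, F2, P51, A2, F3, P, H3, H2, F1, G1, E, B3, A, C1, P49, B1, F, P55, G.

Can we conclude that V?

G3  (by R11: F, C1)
C2  (by R12: P49, P50)
P48  (by R19: C1, F1)
N  (by R25: P, H2, H3)
H  (by R29: C2, H2, P48)
A1  (by R30: G, S)
P57  (by R32: F2, G1)
E1  (by R34: P56)
U  (by R37: P51, B1)
T  (by R2: U)
P60  (by R16: N, P55)
D  (by R17: G3, A1)
M  (by R21: H, P56)
D2  (by R22: P60)
R  (by R35: T, E, E1)
G2  (by R36: D2, P55)
P52  (by R8: D, P57)
W  (by R9: R)
P53  (by R13: M, B1)
L  (by R14: P53, W)
E3  (by R23: G2, P51, P52)
Z  (by R5: E3, L)
V  (by R15: Z)

Yes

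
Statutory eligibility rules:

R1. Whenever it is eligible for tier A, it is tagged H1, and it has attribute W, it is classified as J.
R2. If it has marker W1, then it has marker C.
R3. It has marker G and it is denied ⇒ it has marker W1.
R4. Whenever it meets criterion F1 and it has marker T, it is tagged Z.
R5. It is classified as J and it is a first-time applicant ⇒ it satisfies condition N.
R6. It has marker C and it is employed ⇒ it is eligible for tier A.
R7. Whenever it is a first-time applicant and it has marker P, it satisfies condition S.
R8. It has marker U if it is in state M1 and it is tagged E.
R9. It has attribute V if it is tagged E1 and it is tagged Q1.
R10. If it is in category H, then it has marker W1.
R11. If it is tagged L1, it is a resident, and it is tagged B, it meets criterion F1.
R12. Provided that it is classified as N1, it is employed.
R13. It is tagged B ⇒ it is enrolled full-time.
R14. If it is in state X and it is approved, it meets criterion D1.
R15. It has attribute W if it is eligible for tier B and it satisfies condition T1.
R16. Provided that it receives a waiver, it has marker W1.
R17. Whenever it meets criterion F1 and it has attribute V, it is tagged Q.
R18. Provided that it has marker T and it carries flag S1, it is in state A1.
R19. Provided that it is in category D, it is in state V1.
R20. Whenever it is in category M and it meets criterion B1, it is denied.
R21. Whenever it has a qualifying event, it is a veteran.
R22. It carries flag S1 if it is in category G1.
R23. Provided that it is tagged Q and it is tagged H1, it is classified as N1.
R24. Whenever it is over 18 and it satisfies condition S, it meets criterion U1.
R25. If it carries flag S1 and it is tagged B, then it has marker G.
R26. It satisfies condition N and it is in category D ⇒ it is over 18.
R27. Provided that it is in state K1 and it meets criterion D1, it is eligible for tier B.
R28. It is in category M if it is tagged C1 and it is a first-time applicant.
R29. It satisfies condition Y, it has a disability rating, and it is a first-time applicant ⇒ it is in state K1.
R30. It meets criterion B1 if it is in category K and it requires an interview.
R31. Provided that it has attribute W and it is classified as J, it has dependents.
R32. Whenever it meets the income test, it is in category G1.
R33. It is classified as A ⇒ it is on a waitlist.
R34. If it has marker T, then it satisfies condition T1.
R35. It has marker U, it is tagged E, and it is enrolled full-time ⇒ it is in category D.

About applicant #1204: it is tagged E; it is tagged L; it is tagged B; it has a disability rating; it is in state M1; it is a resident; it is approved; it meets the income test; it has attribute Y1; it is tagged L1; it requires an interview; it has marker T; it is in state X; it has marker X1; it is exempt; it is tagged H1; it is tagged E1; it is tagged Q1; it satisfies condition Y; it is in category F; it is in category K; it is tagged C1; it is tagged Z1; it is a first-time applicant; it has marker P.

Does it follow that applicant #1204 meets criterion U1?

By R7 (it is a first-time applicant, it has marker P): it satisfies condition S.
By R8 (it is in state M1, it is tagged E): it has marker U.
By R9 (it is tagged E1, it is tagged Q1): it has attribute V.
By R11 (it is tagged L1, it is a resident, it is tagged B): it meets criterion F1.
By R13 (it is tagged B): it is enrolled full-time.
By R14 (it is in state X, it is approved): it meets criterion D1.
By R17 (it meets criterion F1, it has attribute V): it is tagged Q.
By R23 (it is tagged Q, it is tagged H1): it is classified as N1.
By R28 (it is tagged C1, it is a first-time applicant): it is in category M.
By R29 (it satisfies condition Y, it has a disability rating, it is a first-time applicant): it is in state K1.
By R30 (it is in category K, it requires an interview): it meets criterion B1.
By R32 (it meets the income test): it is in category G1.
By R34 (it has marker T): it satisfies condition T1.
By R35 (it has marker U, it is tagged E, it is enrolled full-time): it is in category D.
By R12 (it is classified as N1): it is employed.
By R20 (it is in category M, it meets criterion B1): it is denied.
By R22 (it is in category G1): it carries flag S1.
By R25 (it carries flag S1, it is tagged B): it has marker G.
By R27 (it is in state K1, it meets criterion D1): it is eligible for tier B.
By R3 (it has marker G, it is denied): it has marker W1.
By R15 (it is eligible for tier B, it satisfies condition T1): it has attribute W.
By R2 (it has marker W1): it has marker C.
By R6 (it has marker C, it is employed): it is eligible for tier A.
By R1 (it is eligible for tier A, it is tagged H1, it has attribute W): it is classified as J.
By R5 (it is classified as J, it is a first-time applicant): it satisfies condition N.
By R26 (it satisfies condition N, it is in category D): it is over 18.
By R24 (it is over 18, it satisfies condition S): it meets criterion U1.

Yes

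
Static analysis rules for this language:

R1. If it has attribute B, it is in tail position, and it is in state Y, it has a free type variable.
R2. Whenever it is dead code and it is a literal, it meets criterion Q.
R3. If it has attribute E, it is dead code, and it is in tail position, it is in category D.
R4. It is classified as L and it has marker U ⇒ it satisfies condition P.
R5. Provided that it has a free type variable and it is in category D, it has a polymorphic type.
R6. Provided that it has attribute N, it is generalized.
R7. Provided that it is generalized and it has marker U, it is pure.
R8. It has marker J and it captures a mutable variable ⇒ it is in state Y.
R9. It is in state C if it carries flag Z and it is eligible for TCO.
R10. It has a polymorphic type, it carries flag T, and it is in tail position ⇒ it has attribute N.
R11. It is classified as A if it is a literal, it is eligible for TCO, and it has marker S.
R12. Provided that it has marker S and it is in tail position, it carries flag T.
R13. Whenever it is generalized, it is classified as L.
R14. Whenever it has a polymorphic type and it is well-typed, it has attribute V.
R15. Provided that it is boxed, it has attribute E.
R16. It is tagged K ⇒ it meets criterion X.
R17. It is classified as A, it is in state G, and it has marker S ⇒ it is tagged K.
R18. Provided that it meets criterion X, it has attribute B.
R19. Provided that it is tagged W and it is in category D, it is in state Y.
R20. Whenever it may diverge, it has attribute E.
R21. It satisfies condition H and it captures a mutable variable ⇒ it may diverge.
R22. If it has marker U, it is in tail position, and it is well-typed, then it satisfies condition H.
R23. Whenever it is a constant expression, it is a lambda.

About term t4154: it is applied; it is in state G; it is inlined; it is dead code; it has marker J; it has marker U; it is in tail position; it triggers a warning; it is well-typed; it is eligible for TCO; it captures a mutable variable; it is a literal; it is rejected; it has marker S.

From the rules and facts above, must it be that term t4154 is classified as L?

Yes

By R8 (it has marker J, it captures a mutable variable): it is in state Y.
By R11 (it is a literal, it is eligible for TCO, it has marker S): it is classified as A.
By R12 (it has marker S, it is in tail position): it carries flag T.
By R17 (it is classified as A, it is in state G, it has marker S): it is tagged K.
By R22 (it has marker U, it is in tail position, it is well-typed): it satisfies condition H.
By R16 (it is tagged K): it meets criterion X.
By R18 (it meets criterion X): it has attribute B.
By R21 (it satisfies condition H, it captures a mutable variable): it may diverge.
By R1 (it has attribute B, it is in tail position, it is in state Y): it has a free type variable.
By R20 (it may diverge): it has attribute E.
By R3 (it has attribute E, it is dead code, it is in tail position): it is in category D.
By R5 (it has a free type variable, it is in category D): it has a polymorphic type.
By R10 (it has a polymorphic type, it carries flag T, it is in tail position): it has attribute N.
By R6 (it has attribute N): it is generalized.
By R13 (it is generalized): it is classified as L.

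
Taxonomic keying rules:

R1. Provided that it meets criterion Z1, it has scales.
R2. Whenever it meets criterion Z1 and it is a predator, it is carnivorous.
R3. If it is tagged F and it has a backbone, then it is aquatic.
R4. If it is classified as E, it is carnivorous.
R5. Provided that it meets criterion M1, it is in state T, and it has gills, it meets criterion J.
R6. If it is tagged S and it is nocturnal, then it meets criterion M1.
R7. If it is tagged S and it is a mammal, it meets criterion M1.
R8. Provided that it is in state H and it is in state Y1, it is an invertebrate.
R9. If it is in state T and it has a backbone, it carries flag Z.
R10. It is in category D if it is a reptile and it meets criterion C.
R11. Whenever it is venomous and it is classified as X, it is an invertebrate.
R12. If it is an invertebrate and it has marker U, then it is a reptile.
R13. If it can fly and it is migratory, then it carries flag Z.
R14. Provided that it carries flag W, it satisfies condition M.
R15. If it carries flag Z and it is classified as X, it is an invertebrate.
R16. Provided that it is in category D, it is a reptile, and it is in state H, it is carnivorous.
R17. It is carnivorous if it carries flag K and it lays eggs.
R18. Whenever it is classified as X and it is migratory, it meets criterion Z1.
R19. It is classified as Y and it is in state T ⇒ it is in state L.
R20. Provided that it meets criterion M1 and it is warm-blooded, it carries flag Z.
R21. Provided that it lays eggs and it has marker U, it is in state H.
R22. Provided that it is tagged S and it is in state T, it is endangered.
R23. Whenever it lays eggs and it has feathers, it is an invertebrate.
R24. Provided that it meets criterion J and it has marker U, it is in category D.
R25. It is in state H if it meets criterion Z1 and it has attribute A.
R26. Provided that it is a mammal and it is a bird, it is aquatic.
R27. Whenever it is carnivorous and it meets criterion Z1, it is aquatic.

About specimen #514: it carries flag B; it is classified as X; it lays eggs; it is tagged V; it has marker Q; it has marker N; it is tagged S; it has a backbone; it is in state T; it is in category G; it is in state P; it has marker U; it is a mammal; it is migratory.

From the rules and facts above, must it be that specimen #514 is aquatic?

Forward chaining from the given facts derives: meets criterion M1, carries flag Z, is an invertebrate, meets criterion Z1, is in state H, is endangered, has scales, is a reptile.
Rules concluding "it is aquatic": R3 needs "it is tagged F"; R26 needs "it is a bird"; R27 needs "it is carnivorous" — none of these are established.

No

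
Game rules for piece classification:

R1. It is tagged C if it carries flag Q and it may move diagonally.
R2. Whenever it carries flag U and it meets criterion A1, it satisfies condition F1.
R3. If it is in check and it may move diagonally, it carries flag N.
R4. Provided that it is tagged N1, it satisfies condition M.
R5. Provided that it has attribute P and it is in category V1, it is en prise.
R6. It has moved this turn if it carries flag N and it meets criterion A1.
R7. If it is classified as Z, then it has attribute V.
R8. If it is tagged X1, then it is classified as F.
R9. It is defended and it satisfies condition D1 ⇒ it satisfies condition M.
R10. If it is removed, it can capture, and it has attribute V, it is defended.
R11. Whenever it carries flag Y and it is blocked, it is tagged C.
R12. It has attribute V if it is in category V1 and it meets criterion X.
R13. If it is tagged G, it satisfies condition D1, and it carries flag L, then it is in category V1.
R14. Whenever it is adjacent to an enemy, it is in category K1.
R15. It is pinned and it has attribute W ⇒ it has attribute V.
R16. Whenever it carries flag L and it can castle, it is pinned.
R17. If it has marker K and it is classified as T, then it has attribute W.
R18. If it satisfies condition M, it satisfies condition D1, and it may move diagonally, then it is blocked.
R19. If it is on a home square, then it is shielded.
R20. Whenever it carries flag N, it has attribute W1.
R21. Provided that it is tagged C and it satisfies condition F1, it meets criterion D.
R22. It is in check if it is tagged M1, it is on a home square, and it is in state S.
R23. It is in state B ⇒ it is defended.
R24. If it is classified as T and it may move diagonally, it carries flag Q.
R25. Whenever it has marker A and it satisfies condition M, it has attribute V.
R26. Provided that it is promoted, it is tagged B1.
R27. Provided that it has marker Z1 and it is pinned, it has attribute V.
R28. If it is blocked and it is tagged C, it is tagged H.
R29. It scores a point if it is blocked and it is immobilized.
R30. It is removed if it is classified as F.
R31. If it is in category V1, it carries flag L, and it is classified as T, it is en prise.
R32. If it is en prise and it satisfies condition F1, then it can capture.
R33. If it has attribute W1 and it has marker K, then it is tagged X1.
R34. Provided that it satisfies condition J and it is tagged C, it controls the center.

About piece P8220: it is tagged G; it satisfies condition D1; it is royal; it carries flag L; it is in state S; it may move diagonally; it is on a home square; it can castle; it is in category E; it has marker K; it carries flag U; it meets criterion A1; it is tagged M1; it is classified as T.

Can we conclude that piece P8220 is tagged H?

By R2 (it carries flag U, it meets criterion A1): it satisfies condition F1.
By R13 (it is tagged G, it satisfies condition D1, it carries flag L): it is in category V1.
By R16 (it carries flag L, it can castle): it is pinned.
By R17 (it has marker K, it is classified as T): it has attribute W.
By R22 (it is tagged M1, it is on a home square, it is in state S): it is in check.
By R24 (it is classified as T, it may move diagonally): it carries flag Q.
By R31 (it is in category V1, it carries flag L, it is classified as T): it is en prise.
By R32 (it is en prise, it satisfies condition F1): it can capture.
By R1 (it carries flag Q, it may move diagonally): it is tagged C.
By R3 (it is in check, it may move diagonally): it carries flag N.
By R15 (it is pinned, it has attribute W): it has attribute V.
By R20 (it carries flag N): it has attribute W1.
By R33 (it has attribute W1, it has marker K): it is tagged X1.
By R8 (it is tagged X1): it is classified as F.
By R30 (it is classified as F): it is removed.
By R10 (it is removed, it can capture, it has attribute V): it is defended.
By R9 (it is defended, it satisfies condition D1): it satisfies condition M.
By R18 (it satisfies condition M, it satisfies condition D1, it may move diagonally): it is blocked.
By R28 (it is blocked, it is tagged C): it is tagged H.

Yes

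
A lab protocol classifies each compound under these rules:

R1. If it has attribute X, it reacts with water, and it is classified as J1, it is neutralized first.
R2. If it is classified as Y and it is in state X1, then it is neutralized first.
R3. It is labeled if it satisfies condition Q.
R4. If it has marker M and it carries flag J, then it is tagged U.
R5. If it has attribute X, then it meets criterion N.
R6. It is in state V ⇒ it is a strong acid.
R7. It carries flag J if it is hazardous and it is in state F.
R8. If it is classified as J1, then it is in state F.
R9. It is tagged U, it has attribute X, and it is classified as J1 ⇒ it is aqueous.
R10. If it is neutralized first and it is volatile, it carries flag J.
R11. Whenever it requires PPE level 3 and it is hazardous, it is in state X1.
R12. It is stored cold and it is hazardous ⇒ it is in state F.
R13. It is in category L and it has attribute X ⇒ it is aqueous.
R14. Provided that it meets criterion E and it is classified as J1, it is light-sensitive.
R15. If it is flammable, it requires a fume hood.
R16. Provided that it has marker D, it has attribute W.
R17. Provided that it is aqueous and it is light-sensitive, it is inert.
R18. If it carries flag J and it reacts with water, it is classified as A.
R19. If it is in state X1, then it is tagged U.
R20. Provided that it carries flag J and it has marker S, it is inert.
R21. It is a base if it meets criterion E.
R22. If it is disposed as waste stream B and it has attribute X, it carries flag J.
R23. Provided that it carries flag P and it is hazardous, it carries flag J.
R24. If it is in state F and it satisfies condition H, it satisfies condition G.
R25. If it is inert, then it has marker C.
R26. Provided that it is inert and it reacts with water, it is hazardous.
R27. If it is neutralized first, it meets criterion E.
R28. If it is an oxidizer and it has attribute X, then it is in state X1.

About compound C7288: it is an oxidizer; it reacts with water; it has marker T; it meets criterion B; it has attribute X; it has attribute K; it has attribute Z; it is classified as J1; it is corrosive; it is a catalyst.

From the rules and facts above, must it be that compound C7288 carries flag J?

Yes

By R1 (it has attribute X, it reacts with water, it is classified as J1): it is neutralized first.
By R8 (it is classified as J1): it is in state F.
By R27 (it is neutralized first): it meets criterion E.
By R28 (it is an oxidizer, it has attribute X): it is in state X1.
By R14 (it meets criterion E, it is classified as J1): it is light-sensitive.
By R19 (it is in state X1): it is tagged U.
By R9 (it is tagged U, it has attribute X, it is classified as J1): it is aqueous.
By R17 (it is aqueous, it is light-sensitive): it is inert.
By R26 (it is inert, it reacts with water): it is hazardous.
By R7 (it is hazardous, it is in state F): it carries flag J.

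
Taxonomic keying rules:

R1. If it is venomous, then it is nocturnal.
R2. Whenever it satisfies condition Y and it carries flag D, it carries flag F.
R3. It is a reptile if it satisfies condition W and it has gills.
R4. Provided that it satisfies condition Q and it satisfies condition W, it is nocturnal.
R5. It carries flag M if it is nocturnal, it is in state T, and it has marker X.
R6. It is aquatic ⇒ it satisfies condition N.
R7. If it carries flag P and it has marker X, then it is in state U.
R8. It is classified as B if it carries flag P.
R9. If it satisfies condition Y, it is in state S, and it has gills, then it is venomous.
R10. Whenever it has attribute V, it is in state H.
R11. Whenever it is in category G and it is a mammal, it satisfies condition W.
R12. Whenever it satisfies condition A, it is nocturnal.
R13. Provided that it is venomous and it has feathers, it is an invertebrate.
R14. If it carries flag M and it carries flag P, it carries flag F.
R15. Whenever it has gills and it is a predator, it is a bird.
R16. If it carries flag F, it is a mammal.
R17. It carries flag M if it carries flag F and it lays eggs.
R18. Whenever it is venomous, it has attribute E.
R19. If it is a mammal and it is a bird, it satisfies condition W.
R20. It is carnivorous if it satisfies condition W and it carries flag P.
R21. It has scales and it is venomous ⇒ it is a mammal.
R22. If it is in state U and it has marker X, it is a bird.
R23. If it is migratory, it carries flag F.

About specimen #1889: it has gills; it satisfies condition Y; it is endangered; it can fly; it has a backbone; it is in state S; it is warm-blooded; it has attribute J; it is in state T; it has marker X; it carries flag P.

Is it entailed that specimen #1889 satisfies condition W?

By R7 (it carries flag P, it has marker X): it is in state U.
By R9 (it satisfies condition Y, it is in state S, it has gills): it is venomous.
By R22 (it is in state U, it has marker X): it is a bird.
By R1 (it is venomous): it is nocturnal.
By R5 (it is nocturnal, it is in state T, it has marker X): it carries flag M.
By R14 (it carries flag M, it carries flag P): it carries flag F.
By R16 (it carries flag F): it is a mammal.
By R19 (it is a mammal, it is a bird): it satisfies condition W.

Yes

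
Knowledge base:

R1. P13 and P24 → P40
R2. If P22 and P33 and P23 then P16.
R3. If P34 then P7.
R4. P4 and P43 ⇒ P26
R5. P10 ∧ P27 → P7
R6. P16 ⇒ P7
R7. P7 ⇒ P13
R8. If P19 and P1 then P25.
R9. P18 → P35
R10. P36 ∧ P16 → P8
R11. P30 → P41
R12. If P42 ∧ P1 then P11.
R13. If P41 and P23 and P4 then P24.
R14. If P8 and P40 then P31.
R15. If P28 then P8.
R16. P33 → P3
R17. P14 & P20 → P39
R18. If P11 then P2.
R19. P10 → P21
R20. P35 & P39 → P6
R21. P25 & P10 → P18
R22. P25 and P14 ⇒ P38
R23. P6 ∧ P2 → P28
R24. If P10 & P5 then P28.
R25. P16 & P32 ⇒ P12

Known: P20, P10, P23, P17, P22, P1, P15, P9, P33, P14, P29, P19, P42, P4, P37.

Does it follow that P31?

Forward chaining from the given facts derives: P16, P7, P13, P25, P11, P3, P39, P2, P21, P18, P38, P35, P6, P28, P8.
The only rule concluding P31 is R14, which needs P40; that is never established.

No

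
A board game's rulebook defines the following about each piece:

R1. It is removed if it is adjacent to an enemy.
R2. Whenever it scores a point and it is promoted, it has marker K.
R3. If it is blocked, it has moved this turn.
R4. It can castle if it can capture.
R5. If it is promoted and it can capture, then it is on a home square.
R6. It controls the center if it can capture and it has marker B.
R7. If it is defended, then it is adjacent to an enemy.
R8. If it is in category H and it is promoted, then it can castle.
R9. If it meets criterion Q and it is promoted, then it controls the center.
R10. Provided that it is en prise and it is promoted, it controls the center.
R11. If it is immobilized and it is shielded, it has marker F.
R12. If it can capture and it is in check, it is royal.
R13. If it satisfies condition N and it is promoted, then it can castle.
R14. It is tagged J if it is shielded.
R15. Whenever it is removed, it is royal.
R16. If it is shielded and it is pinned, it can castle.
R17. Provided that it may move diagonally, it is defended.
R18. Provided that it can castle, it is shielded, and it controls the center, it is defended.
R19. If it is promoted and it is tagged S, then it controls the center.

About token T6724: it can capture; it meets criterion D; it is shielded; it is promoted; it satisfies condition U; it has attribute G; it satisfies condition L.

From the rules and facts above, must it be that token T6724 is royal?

No

Forward chaining from the given facts derives: can castle, is on a home square, is tagged J.
Rules concluding "it is royal": R12 needs "it is in check"; R15 needs "it is removed" — none of these are established.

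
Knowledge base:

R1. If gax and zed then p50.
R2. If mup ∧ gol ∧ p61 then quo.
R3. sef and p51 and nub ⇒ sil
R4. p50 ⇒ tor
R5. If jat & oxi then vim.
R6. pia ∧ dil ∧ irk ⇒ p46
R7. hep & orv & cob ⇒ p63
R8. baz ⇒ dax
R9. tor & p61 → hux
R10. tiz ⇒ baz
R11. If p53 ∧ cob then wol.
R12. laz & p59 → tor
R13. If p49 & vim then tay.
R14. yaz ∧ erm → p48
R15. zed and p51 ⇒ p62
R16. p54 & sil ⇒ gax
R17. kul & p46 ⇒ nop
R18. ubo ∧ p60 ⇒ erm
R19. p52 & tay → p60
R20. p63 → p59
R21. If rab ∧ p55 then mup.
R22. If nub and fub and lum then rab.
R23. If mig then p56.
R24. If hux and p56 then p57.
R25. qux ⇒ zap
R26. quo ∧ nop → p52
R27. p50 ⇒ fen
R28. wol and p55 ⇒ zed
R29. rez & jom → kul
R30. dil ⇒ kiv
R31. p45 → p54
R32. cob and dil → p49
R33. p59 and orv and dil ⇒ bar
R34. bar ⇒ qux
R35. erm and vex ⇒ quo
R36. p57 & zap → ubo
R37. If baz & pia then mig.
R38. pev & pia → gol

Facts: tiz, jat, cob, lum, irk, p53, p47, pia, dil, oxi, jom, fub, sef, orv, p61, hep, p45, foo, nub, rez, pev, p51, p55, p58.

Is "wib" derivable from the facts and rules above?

Forward chaining from the given facts derives: sil, vim, p46, p63, baz, wol, p59, rab, zed, kul, kiv, p54, p49, bar, qux, mig, gol, dax, tay, p62, gax, nop, mup, p56, zap, p50, quo, tor, hux, p57, p52, fen, ubo, p60, erm.
No rule has wib as its conclusion, and it is not among the given facts.

No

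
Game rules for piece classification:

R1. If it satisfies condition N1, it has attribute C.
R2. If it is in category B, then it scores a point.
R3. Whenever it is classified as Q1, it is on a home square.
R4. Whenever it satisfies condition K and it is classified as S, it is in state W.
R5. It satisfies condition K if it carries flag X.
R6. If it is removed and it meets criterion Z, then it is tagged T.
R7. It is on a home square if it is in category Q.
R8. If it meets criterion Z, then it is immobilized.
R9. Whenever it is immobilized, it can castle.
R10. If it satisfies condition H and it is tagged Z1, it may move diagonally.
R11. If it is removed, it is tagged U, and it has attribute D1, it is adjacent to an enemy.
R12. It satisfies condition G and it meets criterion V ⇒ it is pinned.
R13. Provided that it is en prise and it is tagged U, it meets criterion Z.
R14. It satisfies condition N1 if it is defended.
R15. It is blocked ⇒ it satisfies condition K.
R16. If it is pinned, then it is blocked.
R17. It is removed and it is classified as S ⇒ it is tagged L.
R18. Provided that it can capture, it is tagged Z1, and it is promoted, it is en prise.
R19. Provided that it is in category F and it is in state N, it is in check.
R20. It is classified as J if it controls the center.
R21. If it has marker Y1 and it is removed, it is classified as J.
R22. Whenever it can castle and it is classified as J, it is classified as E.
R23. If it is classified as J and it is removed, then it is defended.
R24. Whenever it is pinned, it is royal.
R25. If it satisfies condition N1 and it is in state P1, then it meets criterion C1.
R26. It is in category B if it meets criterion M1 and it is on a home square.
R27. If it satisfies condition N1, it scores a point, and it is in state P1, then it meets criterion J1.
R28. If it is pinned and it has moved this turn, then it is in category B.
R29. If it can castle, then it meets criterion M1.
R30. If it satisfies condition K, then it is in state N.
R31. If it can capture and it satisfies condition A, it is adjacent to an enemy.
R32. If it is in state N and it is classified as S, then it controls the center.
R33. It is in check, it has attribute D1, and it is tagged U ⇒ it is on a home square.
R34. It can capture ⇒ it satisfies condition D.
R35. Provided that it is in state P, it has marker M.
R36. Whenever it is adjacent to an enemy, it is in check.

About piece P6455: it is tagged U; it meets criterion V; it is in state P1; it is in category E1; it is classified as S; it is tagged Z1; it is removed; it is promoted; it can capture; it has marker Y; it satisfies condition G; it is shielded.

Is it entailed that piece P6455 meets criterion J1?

No

Forward chaining from the given facts derives: is pinned, is blocked, is tagged L, is en prise, is royal, satisfies condition D, meets criterion Z, satisfies condition K, is in state N, controls the center, is in state W, is tagged T, is immobilized, can castle, is classified as J, is classified as E, is defended, meets criterion M1, satisfies condition N1, meets criterion C1, has attribute C.
The only rule concluding "it meets criterion J1" is R27, which needs "it scores a point"; that is never established.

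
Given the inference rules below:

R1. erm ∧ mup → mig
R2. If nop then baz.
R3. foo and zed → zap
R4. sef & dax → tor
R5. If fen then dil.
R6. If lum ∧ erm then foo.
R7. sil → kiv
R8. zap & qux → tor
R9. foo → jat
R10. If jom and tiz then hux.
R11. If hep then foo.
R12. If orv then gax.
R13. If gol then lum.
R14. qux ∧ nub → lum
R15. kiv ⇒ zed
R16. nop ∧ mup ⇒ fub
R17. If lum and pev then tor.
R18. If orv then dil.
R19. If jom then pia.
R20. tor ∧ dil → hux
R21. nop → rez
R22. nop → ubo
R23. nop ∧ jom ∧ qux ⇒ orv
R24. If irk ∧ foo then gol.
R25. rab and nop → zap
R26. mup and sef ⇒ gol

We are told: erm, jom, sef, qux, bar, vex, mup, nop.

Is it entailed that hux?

Forward chaining from the given facts derives: mig, baz, fub, pia, rez, ubo, orv, gol, gax, lum, dil, foo, jat.
Rules concluding hux: R10 needs tiz; R20 needs tor — none of these are established.

No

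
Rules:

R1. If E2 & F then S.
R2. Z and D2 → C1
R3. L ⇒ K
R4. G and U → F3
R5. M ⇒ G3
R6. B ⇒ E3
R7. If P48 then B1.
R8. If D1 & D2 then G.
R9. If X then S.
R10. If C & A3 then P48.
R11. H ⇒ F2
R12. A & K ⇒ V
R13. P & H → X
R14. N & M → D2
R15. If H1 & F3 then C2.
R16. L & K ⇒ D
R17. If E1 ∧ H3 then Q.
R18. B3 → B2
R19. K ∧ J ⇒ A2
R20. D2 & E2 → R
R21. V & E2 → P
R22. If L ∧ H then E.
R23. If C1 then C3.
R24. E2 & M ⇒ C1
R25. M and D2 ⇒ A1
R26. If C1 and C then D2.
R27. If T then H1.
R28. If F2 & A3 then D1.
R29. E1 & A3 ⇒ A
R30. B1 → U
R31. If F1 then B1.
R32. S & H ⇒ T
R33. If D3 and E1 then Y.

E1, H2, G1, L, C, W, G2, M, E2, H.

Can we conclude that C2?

No

Forward chaining from the given facts derives: K, G3, F2, D, E, C1, D2, R, C3, A1.
The only rule concluding C2 is R15, which needs H1; that is never established.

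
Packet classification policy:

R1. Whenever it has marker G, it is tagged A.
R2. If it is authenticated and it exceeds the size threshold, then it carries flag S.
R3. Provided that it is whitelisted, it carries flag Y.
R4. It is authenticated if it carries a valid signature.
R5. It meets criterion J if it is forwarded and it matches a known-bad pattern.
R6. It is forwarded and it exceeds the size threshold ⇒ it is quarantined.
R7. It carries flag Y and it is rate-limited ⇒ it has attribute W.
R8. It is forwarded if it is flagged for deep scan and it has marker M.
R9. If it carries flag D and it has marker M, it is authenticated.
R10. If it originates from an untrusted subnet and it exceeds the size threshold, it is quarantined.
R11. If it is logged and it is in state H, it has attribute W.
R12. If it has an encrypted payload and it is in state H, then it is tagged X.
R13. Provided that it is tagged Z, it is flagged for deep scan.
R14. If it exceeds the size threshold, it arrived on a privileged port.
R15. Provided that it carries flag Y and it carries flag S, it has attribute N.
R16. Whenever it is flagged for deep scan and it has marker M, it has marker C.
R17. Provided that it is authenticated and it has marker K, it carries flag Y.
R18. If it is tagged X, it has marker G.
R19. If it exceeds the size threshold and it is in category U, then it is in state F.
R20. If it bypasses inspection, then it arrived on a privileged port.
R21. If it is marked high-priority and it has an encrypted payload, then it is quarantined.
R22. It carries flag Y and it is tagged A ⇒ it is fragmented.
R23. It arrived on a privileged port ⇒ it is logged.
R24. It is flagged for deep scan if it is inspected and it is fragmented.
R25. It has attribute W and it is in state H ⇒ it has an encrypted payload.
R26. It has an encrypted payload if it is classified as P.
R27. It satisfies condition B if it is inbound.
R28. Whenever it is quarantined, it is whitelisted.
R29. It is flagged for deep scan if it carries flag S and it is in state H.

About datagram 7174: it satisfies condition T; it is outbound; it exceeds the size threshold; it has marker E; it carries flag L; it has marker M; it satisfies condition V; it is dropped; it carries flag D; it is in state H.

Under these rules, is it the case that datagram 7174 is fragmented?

By R9 (it carries flag D, it has marker M): it is authenticated.
By R14 (it exceeds the size threshold): it arrived on a privileged port.
By R23 (it arrived on a privileged port): it is logged.
By R2 (it is authenticated, it exceeds the size threshold): it carries flag S.
By R11 (it is logged, it is in state H): it has attribute W.
By R25 (it has attribute W, it is in state H): it has an encrypted payload.
By R29 (it carries flag S, it is in state H): it is flagged for deep scan.
By R8 (it is flagged for deep scan, it has marker M): it is forwarded.
By R12 (it has an encrypted payload, it is in state H): it is tagged X.
By R18 (it is tagged X): it has marker G.
By R1 (it has marker G): it is tagged A.
By R6 (it is forwarded, it exceeds the size threshold): it is quarantined.
By R28 (it is quarantined): it is whitelisted.
By R3 (it is whitelisted): it carries flag Y.
By R22 (it carries flag Y, it is tagged A): it is fragmented.

Yes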